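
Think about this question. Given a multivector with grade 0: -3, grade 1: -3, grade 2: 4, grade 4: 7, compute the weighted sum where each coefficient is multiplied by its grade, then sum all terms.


Grade-weighted sum = sum of grade_k * coefficient_k
0*(-3) = 0
1*(-3) = -3
2*4 = 8
4*7 = 28
Total = 0 + (-3) + 8 + 28 = 33


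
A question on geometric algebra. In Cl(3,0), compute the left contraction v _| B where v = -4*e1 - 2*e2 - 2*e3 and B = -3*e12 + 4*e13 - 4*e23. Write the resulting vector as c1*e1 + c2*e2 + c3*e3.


Left contraction v _| B = <vB>_1 (grade-1 part of the geometric product vB).
Using e1_|e12 = e2, e2_|e12 = -e1, e1_|e13 = e3, e3_|e13 = -e1, e2_|e23 = e3, e3_|e23 = -e2:
e1 coeff: -v2*b12 - v3*b13 = -(-2)*(-3) - (-2)*(4) = 2
e2 coeff: v1*b12 - v3*b23 = (-4)*(-3) - (-2)*(-4) = 4
e3 coeff: v1*b13 + v2*b23 = (-4)*(4) + (-2)*(-4) = -8
v _| B = 2*e1 + 4*e2 - 8*e3


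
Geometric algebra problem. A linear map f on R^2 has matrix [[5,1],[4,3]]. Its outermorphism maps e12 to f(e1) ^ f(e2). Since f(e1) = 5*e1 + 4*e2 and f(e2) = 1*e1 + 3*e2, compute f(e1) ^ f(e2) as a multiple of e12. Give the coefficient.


The outermorphism of a linear map f sends e1^e2 to f(e1)^f(e2).
f(e1) = 5*e1 + 4*e2
f(e2) = 1*e1 + 3*e2
f(e1) ^ f(e2) = (5*e1 + 4*e2) ^ (1*e1 + 3*e2)
= 5*3*e12 + 4*1*e21
= (15 - 4)*e12
= 11*e12
Coefficient = 11


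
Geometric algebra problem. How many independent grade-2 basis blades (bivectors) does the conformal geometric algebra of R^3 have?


The conformal model of R^3 uses Cl(4,1) with m = 3 + 2 = 5 generators.
Number of grade-2 blades = C(m, 2) = C(5, 2)
= 5*4/2 = 10


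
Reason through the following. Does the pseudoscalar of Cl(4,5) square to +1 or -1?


The pseudoscalar I = e1...e_n (product of all n generators) of Cl(p,q) satisfies I^2 = (-1)^(q + n(n-1)/2).
p = 4, q = 5, n = p + q = 9
n(n-1)/2 = 9 * 8 / 2 = 36
Exponent = q + n(n-1)/2 = 5 + 36 = 41
I^2 = (-1)^41 = -1


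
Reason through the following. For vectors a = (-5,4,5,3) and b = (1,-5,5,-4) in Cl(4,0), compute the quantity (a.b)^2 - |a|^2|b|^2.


a . b = (-5)*1 + 4*(-5) + 5*5 + 3*(-4)
= -5 + (-20) + 25 + (-12) = -12
|a|^2 = (-5)^2 + 4^2 + 5^2 + 3^2 = 75
|b|^2 = 1^2 + (-5)^2 + 5^2 + (-4)^2 = 67
(a.b)^2 = (-12)^2 = 144
|a|^2 * |b|^2 = 75 * 67 = 5025
Result = 144 - 5025 = -4881


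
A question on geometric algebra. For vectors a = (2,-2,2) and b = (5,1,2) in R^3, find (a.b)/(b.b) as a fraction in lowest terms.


Projection coefficient = (a . b) / (b . b)
a . b = 2*5 + (-2)*1 + 2*2
= 10 + (-2) + 4 = 12
b . b = 5^2 + 1^2 + 2^2
= 25 + 1 + 4 = 30
Coefficient = 12/30
In lowest terms: 2/5


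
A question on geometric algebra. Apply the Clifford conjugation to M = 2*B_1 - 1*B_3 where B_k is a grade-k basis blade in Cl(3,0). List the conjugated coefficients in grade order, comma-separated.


Clifford conjugate sign for grade k: (-1)^(k(k+1)/2)
Grade 1: (-1)^(1*2/2) = (-1)^1 = -1, coeff 2 -> -2
Grade 3: (-1)^(3*4/2) = (-1)^6 = 1, coeff -1 -> -1
Conjugated coefficients: -2, -1


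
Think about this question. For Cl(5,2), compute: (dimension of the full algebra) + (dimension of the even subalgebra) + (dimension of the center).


n = 5 + 2 = 7
Total dim = 2^7 = 128
Even subalgebra dim = 2^6 = 64
n is odd, so center dim = 2
Sum = 128 + 64 + 2 = 194


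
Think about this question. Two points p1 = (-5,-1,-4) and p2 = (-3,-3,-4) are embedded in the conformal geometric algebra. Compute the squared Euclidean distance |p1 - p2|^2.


p1 - p2 = (-2, 2, 0)
|p1 - p2|^2 = (-2)^2 + 2^2 + 0^2
= 4 + 4 + 0
= 8


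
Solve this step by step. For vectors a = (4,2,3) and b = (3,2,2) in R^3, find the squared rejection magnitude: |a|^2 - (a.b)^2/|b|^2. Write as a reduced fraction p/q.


|a|^2 = 4^2 + 2^2 + 3^2 = 29
|b|^2 = 3^2 + 2^2 + 2^2 = 17
a . b = 4*3 + 2*2 + 3*2 = 22
(a.b)^2 = 22^2 = 484
|rej|^2 = 29 - 484/17
= (493 - 484)/17
= 9/17
In lowest terms: 9/17


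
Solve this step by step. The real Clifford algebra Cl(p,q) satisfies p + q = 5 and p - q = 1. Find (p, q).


We need p + q = 5 and p - q = 1.
Adding: 2p = 5 + 1 = 6, so p = 3.
Then q = 5 - 3 = 2.
(p, q) = (3, 2)


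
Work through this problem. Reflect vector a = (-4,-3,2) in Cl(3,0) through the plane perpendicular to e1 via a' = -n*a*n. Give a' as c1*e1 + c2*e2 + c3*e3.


Reflection formula: a' = -n*a*n, with n = e1 (unit vector, n^2 = 1).
For reflection through hyperplane perp to e1:
The component along e1 flips sign, others stay.
a = (-4, -3, 2)
a' = (4, -3, 2)
a' = 4*e1 - 3*e2 + 2*e3


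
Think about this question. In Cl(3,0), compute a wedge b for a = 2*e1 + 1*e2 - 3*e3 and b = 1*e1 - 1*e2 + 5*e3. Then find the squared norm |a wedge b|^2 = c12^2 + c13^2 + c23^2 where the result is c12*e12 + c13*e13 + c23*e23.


a wedge b = (a1*b2 - a2*b1)*e12 + (a1*b3 - a3*b1)*e13 + (a2*b3 - a3*b2)*e23
e12 coeff: 2*(-1) - 1*1 = -2 - 1 = -3
e13 coeff: 2*5 - (-3)*1 = 10 - (-3) = 13
e23 coeff: 1*5 - (-3)*(-1) = 5 - 3 = 2
|a wedge b|^2 = (-3)^2 + 13^2 + 2^2
= 9 + 169 + 4
= 182


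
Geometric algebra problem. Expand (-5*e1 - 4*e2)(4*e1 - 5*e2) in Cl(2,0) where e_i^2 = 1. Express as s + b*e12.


Expand: (-5*e1 - 4*e2)(4*e1 - 5*e2)
= (-5)*4*e1e1 + (-5)*(-5)*e1e2 + (-4)*4*e2e1 + (-4)*(-5)*e2e2
Using e1^2 = e2^2 = 1, e2e1 = -e1e2:
Scalar part s = (-5)*4 + (-4)*(-5) = -20 + 20 = 0
Bivector part b = (-5)*(-5) - (-4)*4 = 25 - (-16) = 41
uv = 0 + 41*e12


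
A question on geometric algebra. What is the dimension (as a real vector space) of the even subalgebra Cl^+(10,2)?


Even subalgebra dimension = 2^(n-1)
n = 10 + 2 = 12
2^(12 - 1) = 2^11 = 2048
Verification: sum of C(12,k) for even k = 1 + 66 + 495 + 924 + 495 + 66 + 1 = 2048
Result = 2048


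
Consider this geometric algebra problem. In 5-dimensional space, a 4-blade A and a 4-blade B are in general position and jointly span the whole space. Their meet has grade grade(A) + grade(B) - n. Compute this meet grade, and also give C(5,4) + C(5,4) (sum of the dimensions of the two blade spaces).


Meet grade = grade(A) + grade(B) - n
= 4 + 4 - 5 = 3
C(5,4) = 5
C(5,4) = 5
dim_A + dim_B = 5 + 5 = 10


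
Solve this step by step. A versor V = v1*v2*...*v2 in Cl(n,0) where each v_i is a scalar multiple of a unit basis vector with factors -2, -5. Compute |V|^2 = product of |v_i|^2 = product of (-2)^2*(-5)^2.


Each vector v_i has |v_i|^2 = s_i^2
Squared scales: (-2)^2 = 4, (-5)^2 = 25
|V|^2 = 4 * 25
= 100


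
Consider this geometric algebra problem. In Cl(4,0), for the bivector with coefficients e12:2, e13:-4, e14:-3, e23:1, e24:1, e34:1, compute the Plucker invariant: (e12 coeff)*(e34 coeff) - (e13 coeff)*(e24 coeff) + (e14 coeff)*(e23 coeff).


Plucker relation: af - be + cd
a*f = 2*1 = 2
b*e = (-4)*1 = -4
c*d = (-3)*1 = -3
af - be + cd = 2 - (-4) + (-3)
= 3


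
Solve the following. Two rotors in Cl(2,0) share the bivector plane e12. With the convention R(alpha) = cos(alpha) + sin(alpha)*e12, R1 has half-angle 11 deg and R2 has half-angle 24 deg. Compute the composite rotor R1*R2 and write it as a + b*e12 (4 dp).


Same-plane rotors commute and their half-angles add:
R1*R2 = cos(a1 + a2) + sin(a1 + a2)*e12.
a1 + a2 = 11 + 24 = 35 deg
cos(35 deg) = 0.8192
sin(35 deg) = 0.5736
R1*R2 = 0.8192 + 0.5736*e12


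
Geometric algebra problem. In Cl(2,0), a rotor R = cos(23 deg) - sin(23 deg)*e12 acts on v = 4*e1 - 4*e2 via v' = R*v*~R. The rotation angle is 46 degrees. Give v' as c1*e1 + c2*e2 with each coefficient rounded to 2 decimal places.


Rotor R = cos(23deg) - sin(23deg)*e12
Rotation angle theta = 2 * 23 = 46 degrees
v' = R*v*~R rotates v by theta.
cos(46deg) = 0.6947, sin(46deg) = 0.7193
v'_1 = 4*cos(46deg) - (-4)*sin(46deg)
= 4*0.6947 - (-4)*0.7193
= 5.66
v'_2 = 4*sin(46deg) + (-4)*cos(46deg)
= 4*0.7193 + (-4)*0.6947
= 0.10
v' = 5.66*e1 + 0.10*e2


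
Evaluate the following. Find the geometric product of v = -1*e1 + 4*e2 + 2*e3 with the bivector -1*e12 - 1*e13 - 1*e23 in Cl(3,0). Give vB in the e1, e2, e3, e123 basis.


vB has grade-1 (vector) and grade-3 (trivector) parts: vB = (v _| B) + (v ^ B).
Vector part <vB>_1:
  e1: -v2*b12 - v3*b13 = -(4)*(-1) - (2)*(-1) = 6
  e2: v1*b12 - v3*b23 = (-1)*(-1) - (2)*(-1) = 3
  e3: v1*b13 + v2*b23 = (-1)*(-1) + (4)*(-1) = -3
Trivector part <vB>_3:
  e123: v1*b23 - v2*b13 + v3*b12 = (-1)*(-1) - (4)*(-1) + (2)*(-1) = 3
vB = 6*e1 + 3*e2 - 3*e3 + 3*e123


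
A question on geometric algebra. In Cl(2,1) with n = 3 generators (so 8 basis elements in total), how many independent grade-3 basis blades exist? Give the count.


Number of grade-k basis blades in Cl(p,q) with n = p + q is C(n, k).
n = 2 + 1 = 3
C(3, 3) = 3! / (3! * 0!)
= 6 / (6 * 1)
= 1


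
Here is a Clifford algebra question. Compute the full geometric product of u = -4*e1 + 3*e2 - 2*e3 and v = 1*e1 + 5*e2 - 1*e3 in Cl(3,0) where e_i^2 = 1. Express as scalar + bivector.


In Cl(3,0): e_i^2 = 1, e_ie_j = -e_je_i for i != j.
Scalar part = u . v = (-4)*1 + 3*5 + (-2)*(-1)
= -4 + 15 + 2 = 13
e12 coeff = (-4)*5 - 3*1 = -20 - 3 = -23
e13 coeff = (-4)*(-1) - (-2)*1 = 4 - (-2) = 6
e23 coeff = 3*(-1) - (-2)*5 = -3 - (-10) = 7
uv = 13 - 23*e12 + 6*e13 + 7*e23


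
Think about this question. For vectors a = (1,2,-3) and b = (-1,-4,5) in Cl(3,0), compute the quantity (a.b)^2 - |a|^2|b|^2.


a . b = 1*(-1) + 2*(-4) + (-3)*5
= -1 + (-8) + (-15) = -24
|a|^2 = 1^2 + 2^2 + (-3)^2 = 14
|b|^2 = (-1)^2 + (-4)^2 + 5^2 = 42
(a.b)^2 = (-24)^2 = 576
|a|^2 * |b|^2 = 14 * 42 = 588
Result = 576 - 588 = -12


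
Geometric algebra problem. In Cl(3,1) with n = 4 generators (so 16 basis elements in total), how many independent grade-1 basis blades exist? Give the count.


Number of grade-k basis blades in Cl(p,q) with n = p + q is C(n, k).
n = 3 + 1 = 4
C(4, 1) = 4! / (1! * 3!)
= 24 / (1 * 6)
= 4


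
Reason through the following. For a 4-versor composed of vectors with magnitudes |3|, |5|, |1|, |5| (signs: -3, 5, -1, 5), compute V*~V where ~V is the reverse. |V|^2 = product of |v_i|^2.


Each vector v_i has |v_i|^2 = s_i^2
Squared scales: (-3)^2 = 9, 5^2 = 25, (-1)^2 = 1, 5^2 = 25
|V|^2 = 9 * 25 * 1 * 25
= 5625


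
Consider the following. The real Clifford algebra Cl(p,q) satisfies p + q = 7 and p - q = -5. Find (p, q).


We need p + q = 7 and p - q = -5.
Adding: 2p = 7 + (-5) = 2, so p = 1.
Then q = 7 - 1 = 6.
(p, q) = (1, 6)


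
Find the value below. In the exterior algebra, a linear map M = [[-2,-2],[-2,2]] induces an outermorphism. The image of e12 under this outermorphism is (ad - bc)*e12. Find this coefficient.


The outermorphism of a linear map f sends e1^e2 to f(e1)^f(e2).
f(e1) = -2*e1 - 2*e2
f(e2) = -2*e1 + 2*e2
f(e1) ^ f(e2) = (-2*e1 - 2*e2) ^ (-2*e1 + 2*e2)
= (-2)*2*e12 + (-2)*(-2)*e21
= (-4 - 4)*e12
= -8*e12
Coefficient = -8


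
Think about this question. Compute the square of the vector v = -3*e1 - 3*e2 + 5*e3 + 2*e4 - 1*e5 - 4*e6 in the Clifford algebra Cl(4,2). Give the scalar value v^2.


v^2 = sum of c_i^2 * e_i^2
Positive signature terms (e_i^2 = +1): (-3)^2 + (-3)^2 + 5^2 + 2^2 = 47
Negative signature terms (e_j^2 = -1): (-1)^2 + (-4)^2 = 17
v^2 = 47 - 17 = 30


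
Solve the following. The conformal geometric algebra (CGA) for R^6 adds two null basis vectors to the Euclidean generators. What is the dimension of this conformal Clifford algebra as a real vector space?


The conformal model of R^6 uses Cl(7,1): the 6 Euclidean generators plus two extra orthogonal generators e+ (e+^2 = +1) and e- (e-^2 = -1), from which the null vectors e0, einf are built.
Number of generators m = 6 + 2 = 8.
dim Cl(p,q) = 2^m = 2^8 = 256


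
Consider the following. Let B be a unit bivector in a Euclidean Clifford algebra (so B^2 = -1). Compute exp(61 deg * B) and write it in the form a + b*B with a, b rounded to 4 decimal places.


For a unit bivector B with B^2 = -1, the exponential series gives
e^(theta*B) = cos(theta) + sin(theta)*B (the GA analogue of Euler's formula).
theta = 61 degrees = 1.064651 rad
cos(61 deg) = 0.4848
sin(61 deg) = 0.8746
exp(theta*B) = 0.4848 + 0.8746*B


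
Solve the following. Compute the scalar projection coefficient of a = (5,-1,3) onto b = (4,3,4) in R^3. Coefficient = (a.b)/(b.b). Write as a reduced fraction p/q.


Projection coefficient = (a . b) / (b . b)
a . b = 5*4 + (-1)*3 + 3*4
= 20 + (-3) + 12 = 29
b . b = 4^2 + 3^2 + 4^2
= 16 + 9 + 16 = 41
Coefficient = 29/41
In lowest terms: 29/41


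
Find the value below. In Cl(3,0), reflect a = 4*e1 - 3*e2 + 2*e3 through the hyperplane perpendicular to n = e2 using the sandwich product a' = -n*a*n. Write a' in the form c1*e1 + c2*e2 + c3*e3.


Reflection formula: a' = -n*a*n, with n = e2 (unit vector, n^2 = 1).
For reflection through hyperplane perp to e2:
The component along e2 flips sign, others stay.
a = (4, -3, 2)
a' = (4, 3, 2)
a' = 4*e1 + 3*e2 + 2*e3


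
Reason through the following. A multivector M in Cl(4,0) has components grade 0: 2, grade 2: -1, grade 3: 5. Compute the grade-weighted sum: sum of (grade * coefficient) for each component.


Grade-weighted sum = sum of grade_k * coefficient_k
0*2 = 0
2*(-1) = -2
3*5 = 15
Total = 0 + (-2) + 15 = 13


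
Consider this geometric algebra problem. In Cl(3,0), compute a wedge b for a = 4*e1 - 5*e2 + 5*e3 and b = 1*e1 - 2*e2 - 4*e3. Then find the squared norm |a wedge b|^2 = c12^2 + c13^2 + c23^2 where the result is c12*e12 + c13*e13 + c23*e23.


a wedge b = (a1*b2 - a2*b1)*e12 + (a1*b3 - a3*b1)*e13 + (a2*b3 - a3*b2)*e23
e12 coeff: 4*(-2) - (-5)*1 = -8 - (-5) = -3
e13 coeff: 4*(-4) - 5*1 = -16 - 5 = -21
e23 coeff: (-5)*(-4) - 5*(-2) = 20 - (-10) = 30
|a wedge b|^2 = (-3)^2 + (-21)^2 + 30^2
= 9 + 441 + 900
= 1350


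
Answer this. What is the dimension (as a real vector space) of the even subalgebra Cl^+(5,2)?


Even subalgebra dimension = 2^(n-1)
n = 5 + 2 = 7
2^(7 - 1) = 2^6 = 64
Verification: sum of C(7,k) for even k = 1 + 21 + 35 + 7 = 64
Result = 64


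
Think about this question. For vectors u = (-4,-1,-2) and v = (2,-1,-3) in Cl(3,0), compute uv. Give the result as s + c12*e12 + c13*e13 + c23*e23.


In Cl(3,0): e_i^2 = 1, e_ie_j = -e_je_i for i != j.
Scalar part = u . v = (-4)*2 + (-1)*(-1) + (-2)*(-3)
= -8 + 1 + 6 = -1
e12 coeff = (-4)*(-1) - (-1)*2 = 4 - (-2) = 6
e13 coeff = (-4)*(-3) - (-2)*2 = 12 - (-4) = 16
e23 coeff = (-1)*(-3) - (-2)*(-1) = 3 - 2 = 1
uv = -1 + 6*e12 + 16*e13 + 1*e23


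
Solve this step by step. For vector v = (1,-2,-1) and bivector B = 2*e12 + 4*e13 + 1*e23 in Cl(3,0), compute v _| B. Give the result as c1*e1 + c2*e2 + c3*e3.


Left contraction v _| B = <vB>_1 (grade-1 part of the geometric product vB).
Using e1_|e12 = e2, e2_|e12 = -e1, e1_|e13 = e3, e3_|e13 = -e1, e2_|e23 = e3, e3_|e23 = -e2:
e1 coeff: -v2*b12 - v3*b13 = -(-2)*(2) - (-1)*(4) = 8
e2 coeff: v1*b12 - v3*b23 = (1)*(2) - (-1)*(1) = 3
e3 coeff: v1*b13 + v2*b23 = (1)*(4) + (-2)*(1) = 2
v _| B = 8*e1 + 3*e2 + 2*e3


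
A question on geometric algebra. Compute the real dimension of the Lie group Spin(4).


Spin(n) double-covers SO(n); both have Lie algebra so(n) of dimension n(n-1)/2.
n = 4
n(n-1) = 4 * 3 = 12
dim Spin(4) = 12/2 = 6


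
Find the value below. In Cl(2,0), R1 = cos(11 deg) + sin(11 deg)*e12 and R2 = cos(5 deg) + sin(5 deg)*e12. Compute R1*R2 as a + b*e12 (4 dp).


Same-plane rotors commute and their half-angles add:
R1*R2 = cos(a1 + a2) + sin(a1 + a2)*e12.
a1 + a2 = 11 + 5 = 16 deg
cos(16 deg) = 0.9613
sin(16 deg) = 0.2756
R1*R2 = 0.9613 + 0.2756*e12


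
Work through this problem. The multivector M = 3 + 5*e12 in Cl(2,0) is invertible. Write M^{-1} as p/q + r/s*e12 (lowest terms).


M = 3 + 5*e12, where e12^2 = -1.
Since M commutes with its reverse ~M = a - b*e12, M * ~M = a^2 - b^2*e12^2 = a^2 + b^2.
So M^{-1} = ~M / (a^2 + b^2) = (a - b*e12)/(a^2 + b^2).
a^2 + b^2 = 9 + 25 = 34
Scalar part = 3/34 = 3/34
Bivector coeff = -5/34 = -5/34
M^{-1} = 3/34 - 5/34*e12


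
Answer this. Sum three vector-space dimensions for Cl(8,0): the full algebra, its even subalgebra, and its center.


n = 8 + 0 = 8
Total dim = 2^8 = 256
Even subalgebra dim = 2^7 = 128
n is even, so center dim = 1
Sum = 256 + 128 + 1 = 385


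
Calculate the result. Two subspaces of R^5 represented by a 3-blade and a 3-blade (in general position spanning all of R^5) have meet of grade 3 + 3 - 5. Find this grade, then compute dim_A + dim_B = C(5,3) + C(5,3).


Meet grade = grade(A) + grade(B) - n
= 3 + 3 - 5 = 1
C(5,3) = 10
C(5,3) = 10
dim_A + dim_B = 10 + 10 = 20


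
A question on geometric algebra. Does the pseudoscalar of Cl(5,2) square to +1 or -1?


The pseudoscalar I = e1...e_n (product of all n generators) of Cl(p,q) satisfies I^2 = (-1)^(q + n(n-1)/2).
p = 5, q = 2, n = p + q = 7
n(n-1)/2 = 7 * 6 / 2 = 21
Exponent = q + n(n-1)/2 = 2 + 21 = 23
I^2 = (-1)^23 = -1


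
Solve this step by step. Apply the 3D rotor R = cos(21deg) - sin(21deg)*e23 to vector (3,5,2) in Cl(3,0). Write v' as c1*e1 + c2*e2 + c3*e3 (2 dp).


Rotor R = cos(21deg) - sin(21deg)*e23
Rotation angle theta = 2 * 21 = 42 degrees in the e23 plane (e2 -> e3).
The component perpendicular to the plane (e1) is invariant: v'_1 = v1 = 3.00
cos(42deg) = 0.7431, sin(42deg) = 0.6691
v'_2 = v2*cos(theta) - v3*sin(theta) = 5*0.7431 - 2*0.6691 = 2.38
v'_3 = v2*sin(theta) + v3*cos(theta) = 5*0.6691 + 2*0.7431 = 4.83
v' = 3.00*e1 + 2.38*e2 + 4.83*e3


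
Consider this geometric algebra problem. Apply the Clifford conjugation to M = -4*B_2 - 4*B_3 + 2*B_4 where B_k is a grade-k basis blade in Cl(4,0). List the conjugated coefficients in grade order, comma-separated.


Clifford conjugate sign for grade k: (-1)^(k(k+1)/2)
Grade 2: (-1)^(2*3/2) = (-1)^3 = -1, coeff -4 -> 4
Grade 3: (-1)^(3*4/2) = (-1)^6 = 1, coeff -4 -> -4
Grade 4: (-1)^(4*5/2) = (-1)^10 = 1, coeff 2 -> 2
Conjugated coefficients: 4, -4, 2


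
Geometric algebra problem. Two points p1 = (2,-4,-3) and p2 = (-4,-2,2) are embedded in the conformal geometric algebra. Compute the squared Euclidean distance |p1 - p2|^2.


p1 - p2 = (6, -2, -5)
|p1 - p2|^2 = 6^2 + (-2)^2 + (-5)^2
= 36 + 4 + 25
= 65


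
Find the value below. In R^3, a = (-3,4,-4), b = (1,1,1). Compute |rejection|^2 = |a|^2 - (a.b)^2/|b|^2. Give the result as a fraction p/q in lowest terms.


|a|^2 = (-3)^2 + 4^2 + (-4)^2 = 41
|b|^2 = 1^2 + 1^2 + 1^2 = 3
a . b = (-3)*1 + 4*1 + (-4)*1 = -3
(a.b)^2 = (-3)^2 = 9
|rej|^2 = 41 - 9/3
= (123 - 9)/3
= 114/3
In lowest terms: 38/1


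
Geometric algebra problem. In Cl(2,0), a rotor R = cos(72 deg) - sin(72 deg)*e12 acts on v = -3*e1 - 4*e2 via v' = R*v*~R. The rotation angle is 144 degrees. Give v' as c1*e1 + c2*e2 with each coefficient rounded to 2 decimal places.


Rotor R = cos(72deg) - sin(72deg)*e12
Rotation angle theta = 2 * 72 = 144 degrees
v' = R*v*~R rotates v by theta.
cos(144deg) = -0.8090, sin(144deg) = 0.5878
v'_1 = -3*cos(144deg) - (-4)*sin(144deg)
= -3*(-0.8090) - (-4)*0.5878
= 4.78
v'_2 = -3*sin(144deg) + (-4)*cos(144deg)
= -3*0.5878 + (-4)*(-0.8090)
= 1.47
v' = 4.78*e1 + 1.47*e2


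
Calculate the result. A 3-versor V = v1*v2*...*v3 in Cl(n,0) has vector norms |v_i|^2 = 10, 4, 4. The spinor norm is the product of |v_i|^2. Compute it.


Spinor norm N(V) = |v1|^2 * |v2|^2 * ... * |v3|^2
= 10 * 4 * 4
Running product: 10, 40, 160
N(V) = 160


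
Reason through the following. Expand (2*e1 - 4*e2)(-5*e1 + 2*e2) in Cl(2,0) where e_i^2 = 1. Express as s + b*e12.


Expand: (2*e1 - 4*e2)(-5*e1 + 2*e2)
= 2*(-5)*e1e1 + 2*2*e1e2 + (-4)*(-5)*e2e1 + (-4)*2*e2e2
Using e1^2 = e2^2 = 1, e2e1 = -e1e2:
Scalar part s = 2*(-5) + (-4)*2 = -10 + (-8) = -18
Bivector part b = 2*2 - (-4)*(-5) = 4 - 20 = -16
uv = -18 - 16*e12


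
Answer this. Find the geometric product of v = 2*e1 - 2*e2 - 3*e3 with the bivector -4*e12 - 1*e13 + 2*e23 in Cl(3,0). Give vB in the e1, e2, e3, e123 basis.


vB has grade-1 (vector) and grade-3 (trivector) parts: vB = (v _| B) + (v ^ B).
Vector part <vB>_1:
  e1: -v2*b12 - v3*b13 = -(-2)*(-4) - (-3)*(-1) = -11
  e2: v1*b12 - v3*b23 = (2)*(-4) - (-3)*(2) = -2
  e3: v1*b13 + v2*b23 = (2)*(-1) + (-2)*(2) = -6
Trivector part <vB>_3:
  e123: v1*b23 - v2*b13 + v3*b12 = (2)*(2) - (-2)*(-1) + (-3)*(-4) = 14
vB = -11*e1 - 2*e2 - 6*e3 + 14*e123


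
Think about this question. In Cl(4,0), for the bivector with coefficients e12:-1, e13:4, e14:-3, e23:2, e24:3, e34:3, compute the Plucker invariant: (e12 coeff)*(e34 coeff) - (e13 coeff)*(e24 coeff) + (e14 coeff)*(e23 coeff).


Plucker relation: af - be + cd
a*f = (-1)*3 = -3
b*e = 4*3 = 12
c*d = (-3)*2 = -6
af - be + cd = -3 - 12 + (-6)
= -21


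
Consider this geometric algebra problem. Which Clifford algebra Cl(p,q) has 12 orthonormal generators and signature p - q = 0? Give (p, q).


We need p + q = 12 and p - q = 0.
Adding: 2p = 12 + 0 = 12, so p = 6.
Then q = 12 - 6 = 6.
(p, q) = (6, 6)


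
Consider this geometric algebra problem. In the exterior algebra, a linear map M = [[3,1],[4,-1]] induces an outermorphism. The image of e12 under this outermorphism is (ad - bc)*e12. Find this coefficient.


The outermorphism of a linear map f sends e1^e2 to f(e1)^f(e2).
f(e1) = 3*e1 + 4*e2
f(e2) = 1*e1 - 1*e2
f(e1) ^ f(e2) = (3*e1 + 4*e2) ^ (1*e1 - 1*e2)
= 3*(-1)*e12 + 4*1*e21
= (-3 - 4)*e12
= -7*e12
Coefficient = -7


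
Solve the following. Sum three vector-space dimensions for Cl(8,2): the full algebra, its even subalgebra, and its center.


n = 8 + 2 = 10
Total dim = 2^10 = 1024
Even subalgebra dim = 2^9 = 512
n is even, so center dim = 1
Sum = 1024 + 512 + 1 = 1537


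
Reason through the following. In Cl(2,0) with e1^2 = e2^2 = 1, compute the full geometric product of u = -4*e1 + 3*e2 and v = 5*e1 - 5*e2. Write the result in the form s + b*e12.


Expand: (-4*e1 + 3*e2)(5*e1 - 5*e2)
= (-4)*5*e1e1 + (-4)*(-5)*e1e2 + 3*5*e2e1 + 3*(-5)*e2e2
Using e1^2 = e2^2 = 1, e2e1 = -e1e2:
Scalar part s = (-4)*5 + 3*(-5) = -20 + (-15) = -35
Bivector part b = (-4)*(-5) - 3*5 = 20 - 15 = 5
uv = -35 + 5*e12


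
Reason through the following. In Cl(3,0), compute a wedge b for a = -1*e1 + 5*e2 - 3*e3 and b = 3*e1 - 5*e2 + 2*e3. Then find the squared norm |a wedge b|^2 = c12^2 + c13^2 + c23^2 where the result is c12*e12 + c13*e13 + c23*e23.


a wedge b = (a1*b2 - a2*b1)*e12 + (a1*b3 - a3*b1)*e13 + (a2*b3 - a3*b2)*e23
e12 coeff: (-1)*(-5) - 5*3 = 5 - 15 = -10
e13 coeff: (-1)*2 - (-3)*3 = -2 - (-9) = 7
e23 coeff: 5*2 - (-3)*(-5) = 10 - 15 = -5
|a wedge b|^2 = (-10)^2 + 7^2 + (-5)^2
= 100 + 49 + 25
= 174


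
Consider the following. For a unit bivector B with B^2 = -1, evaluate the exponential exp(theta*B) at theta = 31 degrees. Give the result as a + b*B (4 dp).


For a unit bivector B with B^2 = -1, the exponential series gives
e^(theta*B) = cos(theta) + sin(theta)*B (the GA analogue of Euler's formula).
theta = 31 degrees = 0.541052 rad
cos(31 deg) = 0.8572
sin(31 deg) = 0.5150
exp(theta*B) = 0.8572 + 0.5150*B


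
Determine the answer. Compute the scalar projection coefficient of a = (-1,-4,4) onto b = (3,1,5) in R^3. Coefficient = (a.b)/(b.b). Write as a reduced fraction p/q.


Projection coefficient = (a . b) / (b . b)
a . b = (-1)*3 + (-4)*1 + 4*5
= -3 + (-4) + 20 = 13
b . b = 3^2 + 1^2 + 5^2
= 9 + 1 + 25 = 35
Coefficient = 13/35
In lowest terms: 13/35


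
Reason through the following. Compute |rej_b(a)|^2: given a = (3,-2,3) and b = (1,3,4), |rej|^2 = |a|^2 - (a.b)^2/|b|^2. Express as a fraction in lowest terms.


|a|^2 = 3^2 + (-2)^2 + 3^2 = 22
|b|^2 = 1^2 + 3^2 + 4^2 = 26
a . b = 3*1 + (-2)*3 + 3*4 = 9
(a.b)^2 = 9^2 = 81
|rej|^2 = 22 - 81/26
= (572 - 81)/26
= 491/26
In lowest terms: 491/26


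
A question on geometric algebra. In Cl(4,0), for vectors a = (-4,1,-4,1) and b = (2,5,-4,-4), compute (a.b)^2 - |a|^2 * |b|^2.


a . b = (-4)*2 + 1*5 + (-4)*(-4) + 1*(-4)
= -8 + 5 + 16 + (-4) = 9
|a|^2 = (-4)^2 + 1^2 + (-4)^2 + 1^2 = 34
|b|^2 = 2^2 + 5^2 + (-4)^2 + (-4)^2 = 61
(a.b)^2 = 9^2 = 81
|a|^2 * |b|^2 = 34 * 61 = 2074
Result = 81 - 2074 = -1993


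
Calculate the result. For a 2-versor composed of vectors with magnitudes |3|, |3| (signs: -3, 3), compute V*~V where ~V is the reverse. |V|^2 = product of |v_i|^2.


Each vector v_i has |v_i|^2 = s_i^2
Squared scales: (-3)^2 = 9, 3^2 = 9
|V|^2 = 9 * 9
= 81


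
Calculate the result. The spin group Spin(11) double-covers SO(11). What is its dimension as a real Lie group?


Spin(n) double-covers SO(n); both have Lie algebra so(n) of dimension n(n-1)/2.
n = 11
n(n-1) = 11 * 10 = 110
dim Spin(11) = 110/2 = 55


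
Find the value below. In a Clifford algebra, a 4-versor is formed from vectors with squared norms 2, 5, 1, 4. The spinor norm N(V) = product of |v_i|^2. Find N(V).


Spinor norm N(V) = |v1|^2 * |v2|^2 * ... * |v4|^2
= 2 * 5 * 1 * 4
Running product: 2, 10, 10, 40
N(V) = 40


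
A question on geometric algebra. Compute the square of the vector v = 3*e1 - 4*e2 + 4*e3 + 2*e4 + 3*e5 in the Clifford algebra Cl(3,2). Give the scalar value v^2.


v^2 = sum of c_i^2 * e_i^2
Positive signature terms (e_i^2 = +1): 3^2 + (-4)^2 + 4^2 = 41
Negative signature terms (e_j^2 = -1): 2^2 + 3^2 = 13
v^2 = 41 - 13 = 28


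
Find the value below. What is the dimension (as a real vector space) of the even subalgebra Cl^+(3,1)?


Even subalgebra dimension = 2^(n-1)
n = 3 + 1 = 4
2^(4 - 1) = 2^3 = 8
Verification: sum of C(4,k) for even k = 1 + 6 + 1 = 8
Result = 8


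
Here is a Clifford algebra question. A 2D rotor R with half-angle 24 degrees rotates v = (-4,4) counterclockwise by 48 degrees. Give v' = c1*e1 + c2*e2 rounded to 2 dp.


Rotor R = cos(24deg) - sin(24deg)*e12
Rotation angle theta = 2 * 24 = 48 degrees
v' = R*v*~R rotates v by theta.
cos(48deg) = 0.6691, sin(48deg) = 0.7431
v'_1 = -4*cos(48deg) - 4*sin(48deg)
= -4*0.6691 - 4*0.7431
= -5.65
v'_2 = -4*sin(48deg) + 4*cos(48deg)
= -4*0.7431 + 4*0.6691
= -0.30
v' = -5.65*e1 - 0.30*e2


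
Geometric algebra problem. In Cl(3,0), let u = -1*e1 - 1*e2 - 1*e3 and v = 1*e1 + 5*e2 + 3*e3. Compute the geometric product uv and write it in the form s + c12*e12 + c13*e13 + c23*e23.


In Cl(3,0): e_i^2 = 1, e_ie_j = -e_je_i for i != j.
Scalar part = u . v = (-1)*1 + (-1)*5 + (-1)*3
= -1 + (-5) + (-3) = -9
e12 coeff = (-1)*5 - (-1)*1 = -5 - (-1) = -4
e13 coeff = (-1)*3 - (-1)*1 = -3 - (-1) = -2
e23 coeff = (-1)*3 - (-1)*5 = -3 - (-5) = 2
uv = -9 - 4*e12 - 2*e13 + 2*e23


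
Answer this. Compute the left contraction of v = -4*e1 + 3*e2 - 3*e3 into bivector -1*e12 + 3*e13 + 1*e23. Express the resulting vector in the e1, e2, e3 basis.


Left contraction v _| B = <vB>_1 (grade-1 part of the geometric product vB).
Using e1_|e12 = e2, e2_|e12 = -e1, e1_|e13 = e3, e3_|e13 = -e1, e2_|e23 = e3, e3_|e23 = -e2:
e1 coeff: -v2*b12 - v3*b13 = -(3)*(-1) - (-3)*(3) = 12
e2 coeff: v1*b12 - v3*b23 = (-4)*(-1) - (-3)*(1) = 7
e3 coeff: v1*b13 + v2*b23 = (-4)*(3) + (3)*(1) = -9
v _| B = 12*e1 + 7*e2 - 9*e3


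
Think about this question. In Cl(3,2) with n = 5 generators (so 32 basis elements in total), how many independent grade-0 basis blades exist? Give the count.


Number of grade-k basis blades in Cl(p,q) with n = p + q is C(n, k).
n = 3 + 2 = 5
C(5, 0) = 5! / (0! * 5!)
= 120 / (1 * 120)
= 1


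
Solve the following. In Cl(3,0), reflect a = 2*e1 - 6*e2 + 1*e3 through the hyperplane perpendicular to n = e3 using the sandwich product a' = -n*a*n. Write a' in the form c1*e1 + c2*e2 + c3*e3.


Reflection formula: a' = -n*a*n, with n = e3 (unit vector, n^2 = 1).
For reflection through hyperplane perp to e3:
The component along e3 flips sign, others stay.
a = (2, -6, 1)
a' = (2, -6, -1)
a' = 2*e1 - 6*e2 - 1*e3


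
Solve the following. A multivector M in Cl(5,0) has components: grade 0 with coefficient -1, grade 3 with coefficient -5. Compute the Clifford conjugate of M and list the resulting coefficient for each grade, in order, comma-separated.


Clifford conjugate sign for grade k: (-1)^(k(k+1)/2)
Grade 0: (-1)^(0*1/2) = (-1)^0 = 1, coeff -1 -> -1
Grade 3: (-1)^(3*4/2) = (-1)^6 = 1, coeff -5 -> -5
Conjugated coefficients: -1, -5


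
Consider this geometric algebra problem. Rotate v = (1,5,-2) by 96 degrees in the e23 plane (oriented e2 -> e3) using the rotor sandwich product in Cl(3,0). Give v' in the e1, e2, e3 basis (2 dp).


Rotor R = cos(48deg) - sin(48deg)*e23
Rotation angle theta = 2 * 48 = 96 degrees in the e23 plane (e2 -> e3).
The component perpendicular to the plane (e1) is invariant: v'_1 = v1 = 1.00
cos(96deg) = -0.1045, sin(96deg) = 0.9945
v'_2 = v2*cos(theta) - v3*sin(theta) = 5*(-0.1045) - (-2)*0.9945 = 1.47
v'_3 = v2*sin(theta) + v3*cos(theta) = 5*0.9945 + (-2)*(-0.1045) = 5.18
v' = 1.00*e1 + 1.47*e2 + 5.18*e3


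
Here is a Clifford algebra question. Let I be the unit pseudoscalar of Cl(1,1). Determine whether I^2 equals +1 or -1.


The pseudoscalar I = e1...e_n (product of all n generators) of Cl(p,q) satisfies I^2 = (-1)^(q + n(n-1)/2).
p = 1, q = 1, n = p + q = 2
n(n-1)/2 = 2 * 1 / 2 = 1
Exponent = q + n(n-1)/2 = 1 + 1 = 2
I^2 = (-1)^2 = +1


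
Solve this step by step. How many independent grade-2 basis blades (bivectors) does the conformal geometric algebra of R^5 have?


The conformal model of R^5 uses Cl(6,1) with m = 5 + 2 = 7 generators.
Number of grade-2 blades = C(m, 2) = C(7, 2)
= 7*6/2 = 21


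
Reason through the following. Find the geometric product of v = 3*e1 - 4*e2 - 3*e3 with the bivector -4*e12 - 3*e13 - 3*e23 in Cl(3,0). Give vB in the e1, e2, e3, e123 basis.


vB has grade-1 (vector) and grade-3 (trivector) parts: vB = (v _| B) + (v ^ B).
Vector part <vB>_1:
  e1: -v2*b12 - v3*b13 = -(-4)*(-4) - (-3)*(-3) = -25
  e2: v1*b12 - v3*b23 = (3)*(-4) - (-3)*(-3) = -21
  e3: v1*b13 + v2*b23 = (3)*(-3) + (-4)*(-3) = 3
Trivector part <vB>_3:
  e123: v1*b23 - v2*b13 + v3*b12 = (3)*(-3) - (-4)*(-3) + (-3)*(-4) = -9
vB = -25*e1 - 21*e2 + 3*e3 - 9*e123


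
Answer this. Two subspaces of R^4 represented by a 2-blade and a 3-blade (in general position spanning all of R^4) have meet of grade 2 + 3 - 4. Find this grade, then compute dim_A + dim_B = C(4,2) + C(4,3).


Meet grade = grade(A) + grade(B) - n
= 2 + 3 - 4 = 1
C(4,2) = 6
C(4,3) = 4
dim_A + dim_B = 6 + 4 = 10


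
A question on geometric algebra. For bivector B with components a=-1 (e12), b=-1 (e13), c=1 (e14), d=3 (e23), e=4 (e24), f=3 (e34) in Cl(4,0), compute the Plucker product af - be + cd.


Plucker relation: af - be + cd
a*f = (-1)*3 = -3
b*e = (-1)*4 = -4
c*d = 1*3 = 3
af - be + cd = -3 - (-4) + 3
= 4


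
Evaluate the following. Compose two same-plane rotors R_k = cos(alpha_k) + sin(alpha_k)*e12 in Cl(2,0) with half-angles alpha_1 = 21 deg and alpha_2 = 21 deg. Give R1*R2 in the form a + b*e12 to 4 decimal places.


Same-plane rotors commute and their half-angles add:
R1*R2 = cos(a1 + a2) + sin(a1 + a2)*e12.
a1 + a2 = 21 + 21 = 42 deg
cos(42 deg) = 0.7431
sin(42 deg) = 0.6691
R1*R2 = 0.7431 + 0.6691*e12


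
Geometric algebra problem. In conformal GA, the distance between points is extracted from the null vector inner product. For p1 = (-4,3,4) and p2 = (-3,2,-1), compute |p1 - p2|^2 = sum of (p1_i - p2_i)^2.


p1 - p2 = (-1, 1, 5)
|p1 - p2|^2 = (-1)^2 + 1^2 + 5^2
= 1 + 1 + 25
= 27


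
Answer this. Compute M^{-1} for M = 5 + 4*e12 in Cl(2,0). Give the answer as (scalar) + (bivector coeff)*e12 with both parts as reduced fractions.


M = 5 + 4*e12, where e12^2 = -1.
Since M commutes with its reverse ~M = a - b*e12, M * ~M = a^2 - b^2*e12^2 = a^2 + b^2.
So M^{-1} = ~M / (a^2 + b^2) = (a - b*e12)/(a^2 + b^2).
a^2 + b^2 = 25 + 16 = 41
Scalar part = 5/41 = 5/41
Bivector coeff = -4/41 = -4/41
M^{-1} = 5/41 - 4/41*e12


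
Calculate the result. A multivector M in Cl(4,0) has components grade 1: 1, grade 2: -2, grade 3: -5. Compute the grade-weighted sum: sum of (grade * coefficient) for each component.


Grade-weighted sum = sum of grade_k * coefficient_k
1*1 = 1
2*(-2) = -4
3*(-5) = -15
Total = 1 + (-4) + (-15) = -18


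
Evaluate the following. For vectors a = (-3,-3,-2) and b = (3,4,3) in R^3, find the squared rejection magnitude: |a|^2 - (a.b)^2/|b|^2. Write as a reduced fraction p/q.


|a|^2 = (-3)^2 + (-3)^2 + (-2)^2 = 22
|b|^2 = 3^2 + 4^2 + 3^2 = 34
a . b = (-3)*3 + (-3)*4 + (-2)*3 = -27
(a.b)^2 = (-27)^2 = 729
|rej|^2 = 22 - 729/34
= (748 - 729)/34
= 19/34
In lowest terms: 19/34


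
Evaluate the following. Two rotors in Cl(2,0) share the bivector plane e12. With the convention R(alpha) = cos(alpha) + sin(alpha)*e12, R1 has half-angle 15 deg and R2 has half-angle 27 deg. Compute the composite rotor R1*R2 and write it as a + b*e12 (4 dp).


Same-plane rotors commute and their half-angles add:
R1*R2 = cos(a1 + a2) + sin(a1 + a2)*e12.
a1 + a2 = 15 + 27 = 42 deg
cos(42 deg) = 0.7431
sin(42 deg) = 0.6691
R1*R2 = 0.7431 + 0.6691*e12


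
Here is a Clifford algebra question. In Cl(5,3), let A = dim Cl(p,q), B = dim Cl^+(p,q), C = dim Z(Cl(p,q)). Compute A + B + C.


n = 5 + 3 = 8
Total dim = 2^8 = 256
Even subalgebra dim = 2^7 = 128
n is even, so center dim = 1
Sum = 256 + 128 + 1 = 385


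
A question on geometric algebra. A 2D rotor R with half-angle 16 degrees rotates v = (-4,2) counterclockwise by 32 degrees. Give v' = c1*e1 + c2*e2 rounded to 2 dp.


Rotor R = cos(16deg) - sin(16deg)*e12
Rotation angle theta = 2 * 16 = 32 degrees
v' = R*v*~R rotates v by theta.
cos(32deg) = 0.8480, sin(32deg) = 0.5299
v'_1 = -4*cos(32deg) - 2*sin(32deg)
= -4*0.8480 - 2*0.5299
= -4.45
v'_2 = -4*sin(32deg) + 2*cos(32deg)
= -4*0.5299 + 2*0.8480
= -0.42
v' = -4.45*e1 - 0.42*e2


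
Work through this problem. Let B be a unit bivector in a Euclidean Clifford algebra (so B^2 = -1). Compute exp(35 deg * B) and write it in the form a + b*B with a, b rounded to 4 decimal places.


For a unit bivector B with B^2 = -1, the exponential series gives
e^(theta*B) = cos(theta) + sin(theta)*B (the GA analogue of Euler's formula).
theta = 35 degrees = 0.610865 rad
cos(35 deg) = 0.8192
sin(35 deg) = 0.5736
exp(theta*B) = 0.8192 + 0.5736*B


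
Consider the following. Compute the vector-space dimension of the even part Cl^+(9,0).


Even subalgebra dimension = 2^(n-1)
n = 9 + 0 = 9
2^(9 - 1) = 2^8 = 256
Verification: sum of C(9,k) for even k = 1 + 36 + 126 + 84 + 9 = 256
Result = 256


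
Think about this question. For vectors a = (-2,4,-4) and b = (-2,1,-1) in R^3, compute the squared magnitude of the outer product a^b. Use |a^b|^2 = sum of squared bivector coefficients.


a wedge b = (a1*b2 - a2*b1)*e12 + (a1*b3 - a3*b1)*e13 + (a2*b3 - a3*b2)*e23
e12 coeff: (-2)*1 - 4*(-2) = -2 - (-8) = 6
e13 coeff: (-2)*(-1) - (-4)*(-2) = 2 - 8 = -6
e23 coeff: 4*(-1) - (-4)*1 = -4 - (-4) = 0
|a wedge b|^2 = 6^2 + (-6)^2 + 0^2
= 36 + 36 + 0
= 72


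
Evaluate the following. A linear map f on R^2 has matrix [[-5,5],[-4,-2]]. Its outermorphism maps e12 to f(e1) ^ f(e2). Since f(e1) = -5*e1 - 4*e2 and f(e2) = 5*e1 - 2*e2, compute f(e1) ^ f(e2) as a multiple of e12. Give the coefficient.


The outermorphism of a linear map f sends e1^e2 to f(e1)^f(e2).
f(e1) = -5*e1 - 4*e2
f(e2) = 5*e1 - 2*e2
f(e1) ^ f(e2) = (-5*e1 - 4*e2) ^ (5*e1 - 2*e2)
= (-5)*(-2)*e12 + (-4)*5*e21
= (10 - (-20))*e12
= 30*e12
Coefficient = 30


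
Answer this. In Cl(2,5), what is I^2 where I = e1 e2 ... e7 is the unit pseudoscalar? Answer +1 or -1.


The pseudoscalar I = e1...e_n (product of all n generators) of Cl(p,q) satisfies I^2 = (-1)^(q + n(n-1)/2).
p = 2, q = 5, n = p + q = 7
n(n-1)/2 = 7 * 6 / 2 = 21
Exponent = q + n(n-1)/2 = 5 + 21 = 26
I^2 = (-1)^26 = +1


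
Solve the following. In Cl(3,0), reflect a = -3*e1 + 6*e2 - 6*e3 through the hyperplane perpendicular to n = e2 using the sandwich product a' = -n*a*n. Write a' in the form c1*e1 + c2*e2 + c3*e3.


Reflection formula: a' = -n*a*n, with n = e2 (unit vector, n^2 = 1).
For reflection through hyperplane perp to e2:
The component along e2 flips sign, others stay.
a = (-3, 6, -6)
a' = (-3, -6, -6)
a' = -3*e1 - 6*e2 - 6*e3


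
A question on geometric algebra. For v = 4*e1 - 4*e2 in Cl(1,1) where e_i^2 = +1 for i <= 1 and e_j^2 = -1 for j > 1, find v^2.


v^2 = sum of c_i^2 * e_i^2
Positive signature terms (e_i^2 = +1): 4^2 = 16
Negative signature terms (e_j^2 = -1): (-4)^2 = 16
v^2 = 16 - 16 = 0


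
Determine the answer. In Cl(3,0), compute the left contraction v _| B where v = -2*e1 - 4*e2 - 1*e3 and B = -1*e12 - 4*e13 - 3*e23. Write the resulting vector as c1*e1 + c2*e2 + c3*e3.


Left contraction v _| B = <vB>_1 (grade-1 part of the geometric product vB).
Using e1_|e12 = e2, e2_|e12 = -e1, e1_|e13 = e3, e3_|e13 = -e1, e2_|e23 = e3, e3_|e23 = -e2:
e1 coeff: -v2*b12 - v3*b13 = -(-4)*(-1) - (-1)*(-4) = -8
e2 coeff: v1*b12 - v3*b23 = (-2)*(-1) - (-1)*(-3) = -1
e3 coeff: v1*b13 + v2*b23 = (-2)*(-4) + (-4)*(-3) = 20
v _| B = -8*e1 - 1*e2 + 20*e3


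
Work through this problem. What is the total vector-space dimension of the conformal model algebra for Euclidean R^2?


The conformal model of R^2 uses Cl(3,1): the 2 Euclidean generators plus two extra orthogonal generators e+ (e+^2 = +1) and e- (e-^2 = -1), from which the null vectors e0, einf are built.
Number of generators m = 2 + 2 = 4.
dim Cl(p,q) = 2^m = 2^4 = 16


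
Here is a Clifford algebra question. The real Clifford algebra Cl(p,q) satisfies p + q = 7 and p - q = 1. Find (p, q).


We need p + q = 7 and p - q = 1.
Adding: 2p = 7 + 1 = 8, so p = 4.
Then q = 7 - 4 = 3.
(p, q) = (4, 3)


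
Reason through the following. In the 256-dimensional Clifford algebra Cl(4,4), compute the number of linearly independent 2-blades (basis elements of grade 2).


Number of grade-k basis blades in Cl(p,q) with n = p + q is C(n, k).
n = 4 + 4 = 8
C(8, 2) = 8! / (2! * 6!)
= 40320 / (2 * 720)
= 28


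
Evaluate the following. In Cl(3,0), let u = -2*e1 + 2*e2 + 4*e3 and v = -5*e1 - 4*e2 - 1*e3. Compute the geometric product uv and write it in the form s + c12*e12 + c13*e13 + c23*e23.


In Cl(3,0): e_i^2 = 1, e_ie_j = -e_je_i for i != j.
Scalar part = u . v = (-2)*(-5) + 2*(-4) + 4*(-1)
= 10 + (-8) + (-4) = -2
e12 coeff = (-2)*(-4) - 2*(-5) = 8 - (-10) = 18
e13 coeff = (-2)*(-1) - 4*(-5) = 2 - (-20) = 22
e23 coeff = 2*(-1) - 4*(-4) = -2 - (-16) = 14
uv = -2 + 18*e12 + 22*e13 + 14*e23


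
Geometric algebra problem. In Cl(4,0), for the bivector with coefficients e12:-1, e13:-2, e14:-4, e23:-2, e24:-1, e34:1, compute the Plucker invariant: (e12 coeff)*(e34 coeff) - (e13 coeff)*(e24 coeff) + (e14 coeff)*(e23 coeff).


Plucker relation: af - be + cd
a*f = (-1)*1 = -1
b*e = (-2)*(-1) = 2
c*d = (-4)*(-2) = 8
af - be + cd = -1 - 2 + 8
= 5


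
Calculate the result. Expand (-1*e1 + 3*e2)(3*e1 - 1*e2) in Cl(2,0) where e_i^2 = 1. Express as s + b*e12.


Expand: (-1*e1 + 3*e2)(3*e1 - 1*e2)
= (-1)*3*e1e1 + (-1)*(-1)*e1e2 + 3*3*e2e1 + 3*(-1)*e2e2
Using e1^2 = e2^2 = 1, e2e1 = -e1e2:
Scalar part s = (-1)*3 + 3*(-1) = -3 + (-3) = -6
Bivector part b = (-1)*(-1) - 3*3 = 1 - 9 = -8
uv = -6 - 8*e12


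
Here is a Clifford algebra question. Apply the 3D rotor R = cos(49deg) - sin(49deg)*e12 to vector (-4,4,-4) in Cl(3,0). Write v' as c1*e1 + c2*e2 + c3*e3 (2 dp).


Rotor R = cos(49deg) - sin(49deg)*e12
Rotation angle theta = 2 * 49 = 98 degrees in the e12 plane (e1 -> e2).
The component perpendicular to the plane (e3) is invariant: v'_3 = v3 = -4.00
cos(98deg) = -0.1392, sin(98deg) = 0.9903
v'_1 = v1*cos(theta) - v2*sin(theta) = -4*(-0.1392) - 4*0.9903 = -3.40
v'_2 = v1*sin(theta) + v2*cos(theta) = -4*0.9903 + 4*(-0.1392) = -4.52
v' = -3.40*e1 - 4.52*e2 - 4.00*e3


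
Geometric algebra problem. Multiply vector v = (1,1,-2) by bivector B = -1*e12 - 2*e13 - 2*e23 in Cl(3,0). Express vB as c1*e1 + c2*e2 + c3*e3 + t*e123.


vB has grade-1 (vector) and grade-3 (trivector) parts: vB = (v _| B) + (v ^ B).
Vector part <vB>_1:
  e1: -v2*b12 - v3*b13 = -(1)*(-1) - (-2)*(-2) = -3
  e2: v1*b12 - v3*b23 = (1)*(-1) - (-2)*(-2) = -5
  e3: v1*b13 + v2*b23 = (1)*(-2) + (1)*(-2) = -4
Trivector part <vB>_3:
  e123: v1*b23 - v2*b13 + v3*b12 = (1)*(-2) - (1)*(-2) + (-2)*(-1) = 2
vB = -3*e1 - 5*e2 - 4*e3 + 2*e123


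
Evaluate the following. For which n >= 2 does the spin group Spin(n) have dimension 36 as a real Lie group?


dim Spin(n) = dim so(n) = n(n-1)/2.
Solve n(n-1)/2 = 36, i.e. n^2 - n - 72 = 0.
Discriminant = 1 + 8*36 = 289
n = (1 + sqrt(289))/2 = (1 + 17)/2 = 9
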